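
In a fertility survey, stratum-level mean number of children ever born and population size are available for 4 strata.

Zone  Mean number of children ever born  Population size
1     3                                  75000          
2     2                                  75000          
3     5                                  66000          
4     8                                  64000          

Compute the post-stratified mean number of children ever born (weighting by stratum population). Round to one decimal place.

Σ Nₕ·x̄ₕ = 3×75000 + 2×75000 + 5×66000 + 8×64000
  = 1217000
Σ Nₕ = 75000 + 75000 + 66000 + 64000 = 280000
Overall mean = 1217000 / 280000 = 4.3464286

4.3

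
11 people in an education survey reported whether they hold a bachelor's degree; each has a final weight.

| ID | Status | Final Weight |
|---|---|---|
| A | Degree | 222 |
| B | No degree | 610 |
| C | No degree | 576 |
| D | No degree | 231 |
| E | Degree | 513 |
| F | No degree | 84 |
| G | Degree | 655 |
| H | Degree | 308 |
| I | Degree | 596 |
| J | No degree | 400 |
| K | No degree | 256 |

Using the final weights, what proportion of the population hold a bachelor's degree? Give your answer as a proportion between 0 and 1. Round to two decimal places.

0.52

Sum of weights for 'Degree' = 222 + 513 + 655 + 308 + 596 = 2294
Total weight = 222 + 610 + 576 + 231 + 513 + 84 + 655 + 308 + 596 + 400 + 256 = 4451
Weighted proportion = 2294 / 4451 = 0.5153898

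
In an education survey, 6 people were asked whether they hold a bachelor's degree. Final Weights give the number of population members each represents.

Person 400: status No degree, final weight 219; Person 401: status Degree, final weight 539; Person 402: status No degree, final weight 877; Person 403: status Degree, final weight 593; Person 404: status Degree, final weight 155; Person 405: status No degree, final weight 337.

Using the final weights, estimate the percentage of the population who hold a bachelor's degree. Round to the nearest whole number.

Sum of weights for 'Degree' = 539 + 593 + 155 = 1287
Total weight = 2720
Weighted proportion = 1287 / 2720 = 0.47316176 → 47.316176%

47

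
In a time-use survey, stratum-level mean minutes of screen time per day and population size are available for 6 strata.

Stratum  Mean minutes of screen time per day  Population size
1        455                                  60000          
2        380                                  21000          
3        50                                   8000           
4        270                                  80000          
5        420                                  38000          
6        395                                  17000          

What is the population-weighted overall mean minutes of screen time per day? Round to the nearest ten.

360

Σ Nₕ·x̄ₕ = 79955000
Σ Nₕ = 60000 + 21000 + 8000 + 80000 + 38000 + 17000 = 224000
Overall mean = 79955000 / 224000 = 356.94196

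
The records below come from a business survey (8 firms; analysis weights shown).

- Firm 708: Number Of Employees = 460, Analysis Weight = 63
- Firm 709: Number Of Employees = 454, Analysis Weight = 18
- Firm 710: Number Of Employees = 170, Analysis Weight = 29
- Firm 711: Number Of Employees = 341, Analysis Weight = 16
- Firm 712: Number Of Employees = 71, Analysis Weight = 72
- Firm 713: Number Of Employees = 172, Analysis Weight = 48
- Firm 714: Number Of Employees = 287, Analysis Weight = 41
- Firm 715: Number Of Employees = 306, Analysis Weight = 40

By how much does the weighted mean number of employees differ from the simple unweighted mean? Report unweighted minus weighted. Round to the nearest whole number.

Unweighted sum = 460 + 454 + 170 + 341 + 71 + 172 + 287 + 306 = 2261
Unweighted mean = 2261 / 8 = 282.625
Weighted sum = 84913
Sum of weights = 63 + 18 + 29 + 16 + 72 + 48 + 41 + 40 = 327
Weighted mean = 84913 / 327 = 259.67278
Difference (unweighted minus weighted) = 22.952217

23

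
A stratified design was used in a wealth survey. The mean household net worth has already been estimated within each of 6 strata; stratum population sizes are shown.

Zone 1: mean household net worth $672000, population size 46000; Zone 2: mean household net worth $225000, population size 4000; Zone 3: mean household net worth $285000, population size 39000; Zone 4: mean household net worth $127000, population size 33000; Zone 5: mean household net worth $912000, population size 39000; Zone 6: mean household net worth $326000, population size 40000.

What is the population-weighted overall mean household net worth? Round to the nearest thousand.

476000

Σ Nₕ·x̄ₕ = 672000×46000 + 225000×4000 + 285000×39000 + 127000×33000 + 912000×39000 + 326000×40000
  = 30912000000 + 900000000 + 11115000000 + 4191000000 + 35568000000 + 13040000000 = 95726000000
Σ Nₕ = 46000 + 4000 + 39000 + 33000 + 39000 + 40000 = 201000
Overall mean = 95726000000 / 201000 = 476248.76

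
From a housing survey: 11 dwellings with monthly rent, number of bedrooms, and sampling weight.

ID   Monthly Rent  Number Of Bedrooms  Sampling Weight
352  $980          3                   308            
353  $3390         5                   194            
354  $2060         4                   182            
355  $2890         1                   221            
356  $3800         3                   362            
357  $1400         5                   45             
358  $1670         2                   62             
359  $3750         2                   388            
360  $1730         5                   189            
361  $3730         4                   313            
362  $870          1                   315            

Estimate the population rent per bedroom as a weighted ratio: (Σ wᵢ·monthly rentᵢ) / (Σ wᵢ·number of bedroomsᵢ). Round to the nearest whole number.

Σ wᵢ·y = 980×308 + 3390×194 + 2060×182 + 2890×221 + 3800×362 + 1400×45 + 1670×62 + 3750×388 + 1730×189 + 3730×313 + 870×315
  = 6738760
Σ wᵢ·x = 3×308 + 5×194 + 4×182 + 1×221 + 3×362 + 5×45 + 2×62 + 2×388 + 5×189 + 4×313 + 1×315
  = 924 + 970 + 728 + 221 + 1086 + 225 + 124 + 776 + 945 + 1252 + 315 = 7566
Ratio = 6738760 / 7566 = 890.66349

891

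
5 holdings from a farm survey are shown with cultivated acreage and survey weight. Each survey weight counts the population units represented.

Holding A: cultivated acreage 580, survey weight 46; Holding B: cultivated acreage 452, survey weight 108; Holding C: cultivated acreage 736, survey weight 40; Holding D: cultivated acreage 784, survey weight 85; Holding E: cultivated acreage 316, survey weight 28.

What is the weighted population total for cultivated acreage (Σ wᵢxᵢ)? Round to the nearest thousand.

180000

Weighted total = 580×46 + 452×108 + 736×40 + 784×85 + 316×28
  = 26680 + 48816 + 29440 + 66640 + 8848 = 180424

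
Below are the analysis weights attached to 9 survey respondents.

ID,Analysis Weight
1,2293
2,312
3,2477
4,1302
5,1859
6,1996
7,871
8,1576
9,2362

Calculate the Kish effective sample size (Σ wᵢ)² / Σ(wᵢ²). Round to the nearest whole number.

Σ wᵢ = 2293 + 312 + 2477 + 1302 + 1859 + 1996 + 871 + 1576 + 2362 = 15048
Σ wᵢ² = 5257849 + 97344 + 6135529 + 1695204 + 3455881 + 3984016 + 758641 + 2483776 + 5579044 = 29447284
n_eff = 15048² / 29447284 = 226442304 / 29447284 = 7.6897518

8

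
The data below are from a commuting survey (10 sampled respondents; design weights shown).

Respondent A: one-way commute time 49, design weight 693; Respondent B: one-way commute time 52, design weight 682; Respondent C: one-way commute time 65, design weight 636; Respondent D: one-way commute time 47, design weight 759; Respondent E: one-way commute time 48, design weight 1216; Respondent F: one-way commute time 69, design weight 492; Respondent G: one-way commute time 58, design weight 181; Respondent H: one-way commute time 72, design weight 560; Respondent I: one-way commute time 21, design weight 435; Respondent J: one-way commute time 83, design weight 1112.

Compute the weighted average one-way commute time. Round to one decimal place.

Weighted sum = 49×693 + 52×682 + 65×636 + 47×759 + 48×1216 + 69×492 + 58×181 + 72×560 + 21×435 + 83×1112
  = 33957 + 35464 + 41340 + 35673 + 58368 + 33948 + 10498 + 40320 + 9135 + 92296 = 390999
Sum of weights = 693 + 682 + 636 + 759 + 1216 + 492 + 181 + 560 + 435 + 1112 = 6766
Weighted mean = 390999 / 6766 = 57.788797

57.8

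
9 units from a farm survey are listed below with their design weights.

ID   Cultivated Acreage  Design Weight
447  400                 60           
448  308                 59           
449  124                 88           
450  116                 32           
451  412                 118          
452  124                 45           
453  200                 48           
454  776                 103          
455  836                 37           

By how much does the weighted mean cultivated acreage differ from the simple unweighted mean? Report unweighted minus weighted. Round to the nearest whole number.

Unweighted sum = 400 + 308 + 124 + 116 + 412 + 124 + 200 + 776 + 836 = 3296
Unweighted mean = 3296 / 9 = 366.22222
Weighted sum = 400×60 + 308×59 + 124×88 + 116×32 + 412×118 + 124×45 + 200×48 + 776×103 + 836×37
  = 24000 + 18172 + 10912 + 3712 + 48616 + 5580 + 9600 + 79928 + 30932 = 231452
Sum of weights = 60 + 59 + 88 + 32 + 118 + 45 + 48 + 103 + 37 = 590
Weighted mean = 231452 / 590 = 392.29153
Difference (unweighted minus weighted) = -26.069303

-26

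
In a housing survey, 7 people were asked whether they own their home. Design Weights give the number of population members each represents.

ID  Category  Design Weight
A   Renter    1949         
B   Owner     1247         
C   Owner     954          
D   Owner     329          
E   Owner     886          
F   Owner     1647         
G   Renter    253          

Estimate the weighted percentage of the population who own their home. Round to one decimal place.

Sum of weights for 'Owner' = 1247 + 954 + 329 + 886 + 1647 = 5063
Total weight = 1949 + 1247 + 954 + 329 + 886 + 1647 + 253 = 7265
Weighted proportion = 5063 / 7265 = 0.69690296 → 69.690296%

69.7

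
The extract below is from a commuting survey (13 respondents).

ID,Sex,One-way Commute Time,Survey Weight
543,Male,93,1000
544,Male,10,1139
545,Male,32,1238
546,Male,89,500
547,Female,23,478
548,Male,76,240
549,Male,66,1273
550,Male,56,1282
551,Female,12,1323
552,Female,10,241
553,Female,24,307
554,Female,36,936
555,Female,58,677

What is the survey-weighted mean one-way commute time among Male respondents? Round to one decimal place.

54.3

Male rows: 543, 544, 545, 546, 548, 549, 550
Weighted sum = 362556
Sum of weights = 1000 + 1139 + 1238 + 500 + 240 + 1273 + 1282 = 6672
Weighted mean = 362556 / 6672 = 54.339928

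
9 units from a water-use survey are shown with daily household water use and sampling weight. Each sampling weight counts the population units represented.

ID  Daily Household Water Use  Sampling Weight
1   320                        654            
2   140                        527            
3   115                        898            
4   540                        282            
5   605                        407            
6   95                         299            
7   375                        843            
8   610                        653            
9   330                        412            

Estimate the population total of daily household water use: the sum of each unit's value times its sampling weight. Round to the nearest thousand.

Weighted total = 320×654 + 140×527 + 115×898 + 540×282 + 605×407 + 95×299 + 375×843 + 610×653 + 330×412
  = 209280 + 73780 + 103270 + 152280 + 246235 + 28405 + 316125 + 398330 + 135960 = 1663665

1664000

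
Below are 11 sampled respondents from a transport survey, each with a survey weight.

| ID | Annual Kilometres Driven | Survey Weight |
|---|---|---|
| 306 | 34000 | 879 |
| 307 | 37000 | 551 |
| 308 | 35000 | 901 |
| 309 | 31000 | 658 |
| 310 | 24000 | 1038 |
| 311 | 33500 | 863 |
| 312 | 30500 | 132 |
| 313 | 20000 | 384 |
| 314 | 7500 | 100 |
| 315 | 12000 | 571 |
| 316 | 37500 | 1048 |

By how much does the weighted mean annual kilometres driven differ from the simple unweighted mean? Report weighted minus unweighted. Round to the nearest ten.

Unweighted sum = 302000
Unweighted mean = 302000 / 11 = 27454.545
Weighted sum = 34000×879 + 37000×551 + 35000×901 + 31000×658 + 24000×1038 + 33500×863 + 30500×132 + 20000×384 + 7500×100 + 12000×571 + 37500×1048
  = 29886000 + 20387000 + 31535000 + 20398000 + 24912000 + 28910500 + 4026000 + 7680000 + 750000 + 6852000 + 39300000 = 214636500
Sum of weights = 7125
Weighted mean = 214636500 / 7125 = 30124.421
Difference (weighted minus unweighted) = 2669.8756

2670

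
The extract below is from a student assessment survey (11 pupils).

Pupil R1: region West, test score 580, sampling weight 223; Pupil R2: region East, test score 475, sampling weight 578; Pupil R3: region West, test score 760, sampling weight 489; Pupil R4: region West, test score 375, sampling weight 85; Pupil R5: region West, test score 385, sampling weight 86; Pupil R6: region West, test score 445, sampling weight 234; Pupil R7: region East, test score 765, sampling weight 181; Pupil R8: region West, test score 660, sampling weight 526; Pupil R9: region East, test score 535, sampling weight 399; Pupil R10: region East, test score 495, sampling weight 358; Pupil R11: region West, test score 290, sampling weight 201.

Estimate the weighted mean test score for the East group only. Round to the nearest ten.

East rows: R2, R7, R9, R10
Weighted sum = 475×578 + 765×181 + 535×399 + 495×358
  = 803690
Sum of weights = 578 + 181 + 399 + 358 = 1516
Weighted mean = 803690 / 1516 = 530.13852

530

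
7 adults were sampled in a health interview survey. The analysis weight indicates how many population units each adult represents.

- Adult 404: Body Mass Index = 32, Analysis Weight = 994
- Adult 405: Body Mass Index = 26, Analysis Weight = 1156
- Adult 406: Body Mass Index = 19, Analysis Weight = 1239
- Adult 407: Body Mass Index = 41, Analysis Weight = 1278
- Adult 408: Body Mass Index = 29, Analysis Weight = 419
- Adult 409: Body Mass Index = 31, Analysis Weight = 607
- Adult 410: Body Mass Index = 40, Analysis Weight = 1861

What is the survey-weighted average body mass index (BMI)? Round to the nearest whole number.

32

Weighted sum = 32×994 + 26×1156 + 19×1239 + 41×1278 + 29×419 + 31×607 + 40×1861
  = 243211
Sum of weights = 994 + 1156 + 1239 + 1278 + 419 + 607 + 1861 = 7554
Weighted mean = 243211 / 7554 = 32.19632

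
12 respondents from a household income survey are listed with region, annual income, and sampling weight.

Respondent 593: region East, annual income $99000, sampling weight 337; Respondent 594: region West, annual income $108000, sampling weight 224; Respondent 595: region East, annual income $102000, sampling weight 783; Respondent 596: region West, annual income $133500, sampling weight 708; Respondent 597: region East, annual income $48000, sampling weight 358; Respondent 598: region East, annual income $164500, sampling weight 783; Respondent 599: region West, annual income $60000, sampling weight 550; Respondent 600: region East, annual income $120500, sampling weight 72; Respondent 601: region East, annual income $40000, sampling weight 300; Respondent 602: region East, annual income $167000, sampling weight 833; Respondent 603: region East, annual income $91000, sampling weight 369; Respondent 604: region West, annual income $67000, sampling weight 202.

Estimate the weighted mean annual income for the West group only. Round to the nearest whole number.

West rows: 594, 596, 599, 604
Weighted sum = 108000×224 + 133500×708 + 60000×550 + 67000×202
  = 24192000 + 94518000 + 33000000 + 13534000 = 165244000
Sum of weights = 224 + 708 + 550 + 202 = 1684
Weighted mean = 165244000 / 1684 = 98125.891

98126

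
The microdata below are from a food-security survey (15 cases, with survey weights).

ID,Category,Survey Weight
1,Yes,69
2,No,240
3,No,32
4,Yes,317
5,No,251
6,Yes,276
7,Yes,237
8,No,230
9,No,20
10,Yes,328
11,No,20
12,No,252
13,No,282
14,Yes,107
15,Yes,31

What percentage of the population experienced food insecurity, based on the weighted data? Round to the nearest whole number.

Sum of weights for 'Yes' = 69 + 317 + 276 + 237 + 328 + 107 + 31 = 1365
Total weight = 2692
Weighted proportion = 1365 / 2692 = 0.50705795 → 50.705795%

51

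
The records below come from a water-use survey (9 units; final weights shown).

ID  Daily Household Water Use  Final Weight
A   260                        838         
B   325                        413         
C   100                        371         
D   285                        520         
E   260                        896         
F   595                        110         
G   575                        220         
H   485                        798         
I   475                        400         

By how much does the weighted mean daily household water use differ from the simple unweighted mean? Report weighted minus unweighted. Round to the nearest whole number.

-36

Unweighted sum = 260 + 325 + 100 + 285 + 260 + 595 + 575 + 485 + 475 = 3360
Unweighted mean = 3360 / 9 = 373.33333
Weighted sum = 260×838 + 325×413 + 100×371 + 285×520 + 260×896 + 595×110 + 575×220 + 485×798 + 475×400
  = 217880 + 134225 + 37100 + 148200 + 232960 + 65450 + 126500 + 387030 + 190000 = 1539345
Sum of weights = 838 + 413 + 371 + 520 + 896 + 110 + 220 + 798 + 400 = 4566
Weighted mean = 1539345 / 4566 = 337.13206
Difference (weighted minus unweighted) = -36.20127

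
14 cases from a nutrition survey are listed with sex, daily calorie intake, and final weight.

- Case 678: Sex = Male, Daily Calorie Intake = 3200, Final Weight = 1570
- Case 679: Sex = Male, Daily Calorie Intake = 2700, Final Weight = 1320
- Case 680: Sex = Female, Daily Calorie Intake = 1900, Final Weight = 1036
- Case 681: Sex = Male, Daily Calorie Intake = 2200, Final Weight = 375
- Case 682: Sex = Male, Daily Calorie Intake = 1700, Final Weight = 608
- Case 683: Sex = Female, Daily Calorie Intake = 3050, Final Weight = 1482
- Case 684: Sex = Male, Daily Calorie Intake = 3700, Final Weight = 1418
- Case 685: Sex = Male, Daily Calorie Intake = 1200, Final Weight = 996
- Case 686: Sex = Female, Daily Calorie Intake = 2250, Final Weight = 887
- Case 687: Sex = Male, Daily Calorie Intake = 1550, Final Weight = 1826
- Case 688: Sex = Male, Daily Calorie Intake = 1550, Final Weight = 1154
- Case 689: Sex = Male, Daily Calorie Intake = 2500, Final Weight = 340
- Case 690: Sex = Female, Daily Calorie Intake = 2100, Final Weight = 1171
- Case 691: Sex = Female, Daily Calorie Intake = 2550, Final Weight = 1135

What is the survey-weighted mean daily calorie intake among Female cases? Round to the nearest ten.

2420

Female rows: 680, 683, 686, 690, 691
Weighted sum = 13837600
Sum of weights = 5711
Weighted mean = 13837600 / 5711 = 2422.9732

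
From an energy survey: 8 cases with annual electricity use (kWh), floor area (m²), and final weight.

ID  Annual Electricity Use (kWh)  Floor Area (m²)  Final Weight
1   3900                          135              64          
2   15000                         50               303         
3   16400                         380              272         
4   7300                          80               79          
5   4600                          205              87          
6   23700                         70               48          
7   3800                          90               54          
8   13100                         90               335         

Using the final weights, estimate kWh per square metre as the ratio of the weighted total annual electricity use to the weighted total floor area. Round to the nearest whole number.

84

Σ wᵢ·y = 3900×64 + 15000×303 + 16400×272 + 7300×79 + 4600×87 + 23700×48 + 3800×54 + 13100×335
  = 15963600
Σ wᵢ·x = 135×64 + 50×303 + 380×272 + 80×79 + 205×87 + 70×48 + 90×54 + 90×335
  = 8640 + 15150 + 103360 + 6320 + 17835 + 3360 + 4860 + 30150 = 189675
Ratio = 15963600 / 189675 = 84.16291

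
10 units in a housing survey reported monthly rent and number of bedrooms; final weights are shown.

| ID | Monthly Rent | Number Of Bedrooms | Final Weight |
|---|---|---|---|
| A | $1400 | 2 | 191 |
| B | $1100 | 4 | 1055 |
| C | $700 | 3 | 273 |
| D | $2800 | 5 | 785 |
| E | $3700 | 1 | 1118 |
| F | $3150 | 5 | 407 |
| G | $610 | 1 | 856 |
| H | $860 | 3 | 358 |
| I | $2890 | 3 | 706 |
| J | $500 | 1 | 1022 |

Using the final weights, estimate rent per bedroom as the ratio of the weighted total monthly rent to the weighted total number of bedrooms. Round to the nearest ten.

720

Σ wᵢ·y = 1400×191 + 1100×1055 + 700×273 + 2800×785 + 3700×1118 + 3150×407 + 610×856 + 860×358 + 2890×706 + 500×1022
  = 267400 + 1160500 + 191100 + 2198000 + 4136600 + 1282050 + 522160 + 307880 + 2040340 + 511000 = 12617030
Σ wᵢ·x = 2×191 + 4×1055 + 3×273 + 5×785 + 1×1118 + 5×407 + 1×856 + 3×358 + 3×706 + 1×1022
  = 382 + 4220 + 819 + 3925 + 1118 + 2035 + 856 + 1074 + 2118 + 1022 = 17569
Ratio = 12617030 / 17569 = 718.14161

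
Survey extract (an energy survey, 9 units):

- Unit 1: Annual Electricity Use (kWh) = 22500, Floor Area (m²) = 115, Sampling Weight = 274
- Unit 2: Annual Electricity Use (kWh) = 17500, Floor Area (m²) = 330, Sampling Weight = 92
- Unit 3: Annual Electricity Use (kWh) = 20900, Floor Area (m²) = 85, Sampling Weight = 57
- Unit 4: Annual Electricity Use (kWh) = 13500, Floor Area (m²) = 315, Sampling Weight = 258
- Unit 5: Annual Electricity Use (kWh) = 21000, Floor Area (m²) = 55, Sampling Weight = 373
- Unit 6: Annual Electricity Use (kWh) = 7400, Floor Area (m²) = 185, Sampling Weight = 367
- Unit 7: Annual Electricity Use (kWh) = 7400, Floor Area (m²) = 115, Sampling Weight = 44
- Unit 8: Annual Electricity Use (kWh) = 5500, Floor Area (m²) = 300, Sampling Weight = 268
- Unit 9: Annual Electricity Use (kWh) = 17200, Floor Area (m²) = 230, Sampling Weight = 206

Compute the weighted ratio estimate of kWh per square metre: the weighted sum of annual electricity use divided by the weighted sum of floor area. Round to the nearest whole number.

77

Σ wᵢ·y = 22500×274 + 17500×92 + 20900×57 + 13500×258 + 21000×373 + 7400×367 + 7400×44 + 5500×268 + 17200×206
  = 6165000 + 1610000 + 1191300 + 3483000 + 7833000 + 2715800 + 325600 + 1474000 + 3543200 = 28340900
Σ wᵢ·x = 115×274 + 330×92 + 85×57 + 315×258 + 55×373 + 185×367 + 115×44 + 300×268 + 230×206
  = 369235
Ratio = 28340900 / 369235 = 76.755725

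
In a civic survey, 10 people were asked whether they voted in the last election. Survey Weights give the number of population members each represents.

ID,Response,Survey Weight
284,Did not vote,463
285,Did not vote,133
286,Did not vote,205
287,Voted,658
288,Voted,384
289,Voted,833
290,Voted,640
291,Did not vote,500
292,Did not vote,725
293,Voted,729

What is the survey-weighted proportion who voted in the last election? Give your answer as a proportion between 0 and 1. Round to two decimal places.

Sum of weights for 'Voted' = 658 + 384 + 833 + 640 + 729 = 3244
Total weight = 5270
Weighted proportion = 3244 / 5270 = 0.61555977

0.62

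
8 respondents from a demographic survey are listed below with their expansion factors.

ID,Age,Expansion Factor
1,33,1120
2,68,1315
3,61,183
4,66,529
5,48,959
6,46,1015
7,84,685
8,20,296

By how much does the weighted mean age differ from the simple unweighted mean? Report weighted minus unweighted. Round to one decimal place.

0.6

Unweighted sum = 33 + 68 + 61 + 66 + 48 + 46 + 84 + 20 = 426
Unweighted mean = 426 / 8 = 53.25
Weighted sum = 33×1120 + 68×1315 + 61×183 + 66×529 + 48×959 + 46×1015 + 84×685 + 20×296
  = 36960 + 89420 + 11163 + 34914 + 46032 + 46690 + 57540 + 5920 = 328639
Sum of weights = 1120 + 1315 + 183 + 529 + 959 + 1015 + 685 + 296 = 6102
Weighted mean = 328639 / 6102 = 53.857588
Difference (weighted minus unweighted) = 0.60758768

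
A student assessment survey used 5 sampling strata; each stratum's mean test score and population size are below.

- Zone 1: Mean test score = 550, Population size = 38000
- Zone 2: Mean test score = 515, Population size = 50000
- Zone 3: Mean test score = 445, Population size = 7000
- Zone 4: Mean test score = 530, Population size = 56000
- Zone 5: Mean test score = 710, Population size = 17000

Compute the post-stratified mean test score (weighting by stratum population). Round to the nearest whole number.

Σ Nₕ·x̄ₕ = 91515000
Σ Nₕ = 38000 + 50000 + 7000 + 56000 + 17000 = 168000
Overall mean = 91515000 / 168000 = 544.73214

545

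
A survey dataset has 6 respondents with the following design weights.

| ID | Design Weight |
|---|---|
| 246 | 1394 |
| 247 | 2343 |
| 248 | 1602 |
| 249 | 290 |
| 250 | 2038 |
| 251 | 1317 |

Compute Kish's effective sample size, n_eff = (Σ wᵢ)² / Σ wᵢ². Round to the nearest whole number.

Σ wᵢ = 1394 + 2343 + 1602 + 290 + 2038 + 1317 = 8984
Σ wᵢ² = 1943236 + 5489649 + 2566404 + 84100 + 4153444 + 1734489 = 15971322
n_eff = 8984² / 15971322 = 80712256 / 15971322 = 5.0535739

5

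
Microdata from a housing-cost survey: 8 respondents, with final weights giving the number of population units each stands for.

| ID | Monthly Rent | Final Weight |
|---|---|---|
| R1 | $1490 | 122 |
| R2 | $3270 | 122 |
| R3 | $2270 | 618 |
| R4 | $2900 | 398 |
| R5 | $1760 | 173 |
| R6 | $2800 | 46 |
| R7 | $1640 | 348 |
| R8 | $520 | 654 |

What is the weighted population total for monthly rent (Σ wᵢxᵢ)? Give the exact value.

4481860

Weighted total = 1490×122 + 3270×122 + 2270×618 + 2900×398 + 1760×173 + 2800×46 + 1640×348 + 520×654
  = 181780 + 398940 + 1402860 + 1154200 + 304480 + 128800 + 570720 + 340080 = 4481860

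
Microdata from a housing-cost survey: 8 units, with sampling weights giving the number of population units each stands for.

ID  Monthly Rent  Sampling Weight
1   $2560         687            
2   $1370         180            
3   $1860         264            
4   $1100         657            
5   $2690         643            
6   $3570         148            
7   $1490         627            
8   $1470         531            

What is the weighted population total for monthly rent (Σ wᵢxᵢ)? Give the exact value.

7191890

Weighted total = 2560×687 + 1370×180 + 1860×264 + 1100×657 + 2690×643 + 3570×148 + 1490×627 + 1470×531
  = 7191890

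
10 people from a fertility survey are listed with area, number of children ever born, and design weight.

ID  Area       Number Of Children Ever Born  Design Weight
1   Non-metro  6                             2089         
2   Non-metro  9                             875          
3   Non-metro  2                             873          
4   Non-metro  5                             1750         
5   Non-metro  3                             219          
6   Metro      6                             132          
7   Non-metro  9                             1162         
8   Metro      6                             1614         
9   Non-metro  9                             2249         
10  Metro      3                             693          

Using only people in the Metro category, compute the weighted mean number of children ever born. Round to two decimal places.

Metro rows: 6, 8, 10
Weighted sum = 6×132 + 6×1614 + 3×693
  = 792 + 9684 + 2079 = 12555
Sum of weights = 2439
Weighted mean = 12555 / 2439 = 5.1476015

5.15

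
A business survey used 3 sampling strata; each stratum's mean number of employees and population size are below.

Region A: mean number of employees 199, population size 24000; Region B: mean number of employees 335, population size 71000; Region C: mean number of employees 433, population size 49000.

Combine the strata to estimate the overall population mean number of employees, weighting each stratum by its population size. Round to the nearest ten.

Σ Nₕ·x̄ₕ = 199×24000 + 335×71000 + 433×49000
  = 4776000 + 23785000 + 21217000 = 49778000
Σ Nₕ = 144000
Overall mean = 49778000 / 144000 = 345.68056

350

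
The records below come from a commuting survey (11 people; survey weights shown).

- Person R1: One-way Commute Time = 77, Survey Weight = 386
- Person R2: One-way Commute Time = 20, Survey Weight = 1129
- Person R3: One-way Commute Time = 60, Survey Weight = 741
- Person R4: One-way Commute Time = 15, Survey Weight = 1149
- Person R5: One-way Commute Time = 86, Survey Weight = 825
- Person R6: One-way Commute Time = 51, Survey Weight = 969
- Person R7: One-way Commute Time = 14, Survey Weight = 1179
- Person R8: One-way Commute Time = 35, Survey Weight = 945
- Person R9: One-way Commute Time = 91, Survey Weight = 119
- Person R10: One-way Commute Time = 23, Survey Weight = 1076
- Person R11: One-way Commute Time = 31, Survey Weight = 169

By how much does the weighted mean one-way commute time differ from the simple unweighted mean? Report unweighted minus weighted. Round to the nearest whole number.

Unweighted sum = 77 + 20 + 60 + 15 + 86 + 51 + 14 + 35 + 91 + 23 + 31 = 503
Unweighted mean = 503 / 11 = 45.727273
Weighted sum = 77×386 + 20×1129 + 60×741 + 15×1149 + 86×825 + 51×969 + 14×1179 + 35×945 + 91×119 + 23×1076 + 31×169
  = 324763
Sum of weights = 386 + 1129 + 741 + 1149 + 825 + 969 + 1179 + 945 + 119 + 1076 + 169 = 8687
Weighted mean = 324763 / 8687 = 37.384943
Difference (unweighted minus weighted) = 8.3423297

8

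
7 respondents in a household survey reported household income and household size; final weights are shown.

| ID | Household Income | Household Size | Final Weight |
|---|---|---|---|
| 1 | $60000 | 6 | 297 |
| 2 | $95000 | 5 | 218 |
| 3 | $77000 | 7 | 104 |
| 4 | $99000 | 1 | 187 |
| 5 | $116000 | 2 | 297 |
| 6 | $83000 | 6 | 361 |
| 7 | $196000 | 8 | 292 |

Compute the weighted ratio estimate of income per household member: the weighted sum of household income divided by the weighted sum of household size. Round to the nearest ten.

Σ wᵢ·y = 60000×297 + 95000×218 + 77000×104 + 99000×187 + 116000×297 + 83000×361 + 196000×292
  = 17820000 + 20710000 + 8008000 + 18513000 + 34452000 + 29963000 + 57232000 = 186698000
Σ wᵢ·x = 6×297 + 5×218 + 7×104 + 1×187 + 2×297 + 6×361 + 8×292
  = 8883
Ratio = 186698000 / 8883 = 21017.449

21020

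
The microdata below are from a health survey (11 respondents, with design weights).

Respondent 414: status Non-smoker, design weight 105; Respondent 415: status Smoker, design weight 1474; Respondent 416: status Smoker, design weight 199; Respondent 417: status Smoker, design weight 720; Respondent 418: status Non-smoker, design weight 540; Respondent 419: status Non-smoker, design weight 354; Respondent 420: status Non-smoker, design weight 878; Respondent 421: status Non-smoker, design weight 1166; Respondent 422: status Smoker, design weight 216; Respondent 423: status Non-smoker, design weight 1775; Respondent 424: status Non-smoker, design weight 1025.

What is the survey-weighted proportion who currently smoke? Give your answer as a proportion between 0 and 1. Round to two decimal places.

0.31

Sum of weights for 'Smoker' = 1474 + 199 + 720 + 216 = 2609
Total weight = 105 + 1474 + 199 + 720 + 540 + 354 + 878 + 1166 + 216 + 1775 + 1025 = 8452
Weighted proportion = 2609 / 8452 = 0.30868434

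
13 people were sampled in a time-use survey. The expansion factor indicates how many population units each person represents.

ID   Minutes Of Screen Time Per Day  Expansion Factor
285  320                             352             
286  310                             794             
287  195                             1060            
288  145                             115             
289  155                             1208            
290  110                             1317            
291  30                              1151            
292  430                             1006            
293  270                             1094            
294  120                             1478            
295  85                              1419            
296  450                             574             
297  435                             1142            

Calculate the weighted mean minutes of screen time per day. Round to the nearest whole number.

Weighted sum = 2729800
Sum of weights = 12710
Weighted mean = 2729800 / 12710 = 214.77577

215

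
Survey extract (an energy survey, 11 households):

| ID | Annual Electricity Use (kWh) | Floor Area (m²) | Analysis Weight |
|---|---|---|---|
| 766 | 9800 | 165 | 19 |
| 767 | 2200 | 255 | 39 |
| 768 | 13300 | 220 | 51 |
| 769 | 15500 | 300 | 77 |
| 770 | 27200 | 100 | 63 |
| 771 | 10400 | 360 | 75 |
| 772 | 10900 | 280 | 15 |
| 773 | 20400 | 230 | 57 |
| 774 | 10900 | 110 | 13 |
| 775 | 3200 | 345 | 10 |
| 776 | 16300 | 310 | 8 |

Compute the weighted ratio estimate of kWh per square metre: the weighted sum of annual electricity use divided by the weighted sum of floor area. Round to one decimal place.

Σ wᵢ·y = 9800×19 + 2200×39 + 13300×51 + 15500×77 + 27200×63 + 10400×75 + 10900×15 + 20400×57 + 10900×13 + 3200×10 + 16300×8
  = 186200 + 85800 + 678300 + 1193500 + 1713600 + 780000 + 163500 + 1162800 + 141700 + 32000 + 130400 = 6267800
Σ wᵢ·x = 165×19 + 255×39 + 220×51 + 300×77 + 100×63 + 360×75 + 280×15 + 230×57 + 110×13 + 345×10 + 310×8
  = 3135 + 9945 + 11220 + 23100 + 6300 + 27000 + 4200 + 13110 + 1430 + 3450 + 2480 = 105370
Ratio = 6267800 / 105370 = 59.483724

59.5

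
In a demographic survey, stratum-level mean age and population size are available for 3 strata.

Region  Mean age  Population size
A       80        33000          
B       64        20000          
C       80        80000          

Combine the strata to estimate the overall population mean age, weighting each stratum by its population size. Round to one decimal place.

77.6

Σ Nₕ·x̄ₕ = 80×33000 + 64×20000 + 80×80000
  = 2640000 + 1280000 + 6400000 = 10320000
Σ Nₕ = 33000 + 20000 + 80000 = 133000
Overall mean = 10320000 / 133000 = 77.593985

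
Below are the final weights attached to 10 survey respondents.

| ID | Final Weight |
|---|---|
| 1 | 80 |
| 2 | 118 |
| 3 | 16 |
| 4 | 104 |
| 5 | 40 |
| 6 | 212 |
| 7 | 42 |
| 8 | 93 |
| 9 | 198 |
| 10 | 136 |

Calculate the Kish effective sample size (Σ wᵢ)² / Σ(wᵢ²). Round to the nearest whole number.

Σ wᵢ = 80 + 118 + 16 + 104 + 40 + 212 + 42 + 93 + 198 + 136 = 1039
Σ wᵢ² = 6400 + 13924 + 256 + 10816 + 1600 + 44944 + 1764 + 8649 + 39204 + 18496 = 146053
n_eff = 1039² / 146053 = 1079521 / 146053 = 7.3912963

7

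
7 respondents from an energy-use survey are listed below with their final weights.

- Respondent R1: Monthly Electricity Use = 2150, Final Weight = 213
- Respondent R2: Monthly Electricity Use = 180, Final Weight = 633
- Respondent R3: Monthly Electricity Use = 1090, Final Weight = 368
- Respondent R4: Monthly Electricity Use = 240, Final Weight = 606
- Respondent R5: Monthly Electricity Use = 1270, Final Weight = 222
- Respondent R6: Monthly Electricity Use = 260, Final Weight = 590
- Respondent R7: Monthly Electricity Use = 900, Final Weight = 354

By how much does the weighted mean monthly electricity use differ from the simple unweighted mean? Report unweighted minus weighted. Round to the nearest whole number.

Unweighted sum = 2150 + 180 + 1090 + 240 + 1270 + 260 + 900 = 6090
Unweighted mean = 6090 / 7 = 870
Weighted sum = 2150×213 + 180×633 + 1090×368 + 240×606 + 1270×222 + 260×590 + 900×354
  = 457950 + 113940 + 401120 + 145440 + 281940 + 153400 + 318600 = 1872390
Sum of weights = 213 + 633 + 368 + 606 + 222 + 590 + 354 = 2986
Weighted mean = 1872390 / 2986 = 627.05626
Difference (unweighted minus weighted) = 242.94374

243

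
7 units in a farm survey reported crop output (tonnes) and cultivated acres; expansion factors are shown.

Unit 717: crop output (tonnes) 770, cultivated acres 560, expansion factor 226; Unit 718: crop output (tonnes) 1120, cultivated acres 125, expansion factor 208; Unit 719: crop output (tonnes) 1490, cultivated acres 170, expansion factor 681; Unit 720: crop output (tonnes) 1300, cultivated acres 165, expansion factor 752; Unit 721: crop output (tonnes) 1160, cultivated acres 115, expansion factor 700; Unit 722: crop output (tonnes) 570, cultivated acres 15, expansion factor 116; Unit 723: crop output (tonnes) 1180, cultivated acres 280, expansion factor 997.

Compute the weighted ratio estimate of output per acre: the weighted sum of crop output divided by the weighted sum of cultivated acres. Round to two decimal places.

5.91

Σ wᵢ·y = 4453850
Σ wᵢ·x = 560×226 + 125×208 + 170×681 + 165×752 + 115×700 + 15×116 + 280×997
  = 126560 + 26000 + 115770 + 124080 + 80500 + 1740 + 279160 = 753810
Ratio = 4453850 / 753810 = 5.9084517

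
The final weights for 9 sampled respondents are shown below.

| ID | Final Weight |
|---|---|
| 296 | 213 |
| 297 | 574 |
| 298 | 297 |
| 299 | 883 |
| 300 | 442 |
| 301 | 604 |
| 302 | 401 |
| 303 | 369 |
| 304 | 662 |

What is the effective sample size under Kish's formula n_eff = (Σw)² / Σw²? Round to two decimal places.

7.78

Σ wᵢ = 213 + 574 + 297 + 883 + 442 + 604 + 401 + 369 + 662 = 4445
Σ wᵢ² = 45369 + 329476 + 88209 + 779689 + 195364 + 364816 + 160801 + 136161 + 438244 = 2538129
n_eff = 4445² / 2538129 = 19758025 / 2538129 = 7.7844842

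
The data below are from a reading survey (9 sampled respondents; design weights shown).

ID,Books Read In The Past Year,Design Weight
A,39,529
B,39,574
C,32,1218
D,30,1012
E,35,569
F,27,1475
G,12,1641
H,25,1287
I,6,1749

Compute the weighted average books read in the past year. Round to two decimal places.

Weighted sum = 39×529 + 39×574 + 32×1218 + 30×1012 + 35×569 + 27×1475 + 12×1641 + 25×1287 + 6×1749
  = 20631 + 22386 + 38976 + 30360 + 19915 + 39825 + 19692 + 32175 + 10494 = 234454
Sum of weights = 529 + 574 + 1218 + 1012 + 569 + 1475 + 1641 + 1287 + 1749 = 10054
Weighted mean = 234454 / 10054 = 23.319475

23.32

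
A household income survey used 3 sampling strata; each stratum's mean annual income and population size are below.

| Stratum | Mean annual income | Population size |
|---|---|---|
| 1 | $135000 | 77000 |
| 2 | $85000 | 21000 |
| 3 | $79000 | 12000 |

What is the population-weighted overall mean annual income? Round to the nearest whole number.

119345

Σ Nₕ·x̄ₕ = 135000×77000 + 85000×21000 + 79000×12000
  = 10395000000 + 1785000000 + 948000000 = 13128000000
Σ Nₕ = 77000 + 21000 + 12000 = 110000
Overall mean = 13128000000 / 110000 = 119345.45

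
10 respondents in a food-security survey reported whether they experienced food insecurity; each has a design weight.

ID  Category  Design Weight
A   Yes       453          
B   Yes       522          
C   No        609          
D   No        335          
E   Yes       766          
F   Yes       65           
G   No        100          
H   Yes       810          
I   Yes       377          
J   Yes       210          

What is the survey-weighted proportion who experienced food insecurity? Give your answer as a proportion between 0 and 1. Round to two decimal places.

Sum of weights for 'Yes' = 453 + 522 + 766 + 65 + 810 + 377 + 210 = 3203
Total weight = 453 + 522 + 609 + 335 + 766 + 65 + 100 + 810 + 377 + 210 = 4247
Weighted proportion = 3203 / 4247 = 0.75417942

0.75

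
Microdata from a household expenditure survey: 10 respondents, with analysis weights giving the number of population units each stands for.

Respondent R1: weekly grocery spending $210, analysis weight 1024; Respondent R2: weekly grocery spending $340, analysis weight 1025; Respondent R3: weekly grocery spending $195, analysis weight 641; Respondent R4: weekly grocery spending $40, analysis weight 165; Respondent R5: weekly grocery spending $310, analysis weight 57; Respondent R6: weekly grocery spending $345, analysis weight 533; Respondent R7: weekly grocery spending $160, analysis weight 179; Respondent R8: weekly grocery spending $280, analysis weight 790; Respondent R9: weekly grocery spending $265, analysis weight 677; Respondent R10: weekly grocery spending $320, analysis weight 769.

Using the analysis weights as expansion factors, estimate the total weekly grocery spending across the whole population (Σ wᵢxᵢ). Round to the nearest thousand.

1572000

Weighted total = 210×1024 + 340×1025 + 195×641 + 40×165 + 310×57 + 345×533 + 160×179 + 280×790 + 265×677 + 320×769
  = 215040 + 348500 + 124995 + 6600 + 17670 + 183885 + 28640 + 221200 + 179405 + 246080 = 1572015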